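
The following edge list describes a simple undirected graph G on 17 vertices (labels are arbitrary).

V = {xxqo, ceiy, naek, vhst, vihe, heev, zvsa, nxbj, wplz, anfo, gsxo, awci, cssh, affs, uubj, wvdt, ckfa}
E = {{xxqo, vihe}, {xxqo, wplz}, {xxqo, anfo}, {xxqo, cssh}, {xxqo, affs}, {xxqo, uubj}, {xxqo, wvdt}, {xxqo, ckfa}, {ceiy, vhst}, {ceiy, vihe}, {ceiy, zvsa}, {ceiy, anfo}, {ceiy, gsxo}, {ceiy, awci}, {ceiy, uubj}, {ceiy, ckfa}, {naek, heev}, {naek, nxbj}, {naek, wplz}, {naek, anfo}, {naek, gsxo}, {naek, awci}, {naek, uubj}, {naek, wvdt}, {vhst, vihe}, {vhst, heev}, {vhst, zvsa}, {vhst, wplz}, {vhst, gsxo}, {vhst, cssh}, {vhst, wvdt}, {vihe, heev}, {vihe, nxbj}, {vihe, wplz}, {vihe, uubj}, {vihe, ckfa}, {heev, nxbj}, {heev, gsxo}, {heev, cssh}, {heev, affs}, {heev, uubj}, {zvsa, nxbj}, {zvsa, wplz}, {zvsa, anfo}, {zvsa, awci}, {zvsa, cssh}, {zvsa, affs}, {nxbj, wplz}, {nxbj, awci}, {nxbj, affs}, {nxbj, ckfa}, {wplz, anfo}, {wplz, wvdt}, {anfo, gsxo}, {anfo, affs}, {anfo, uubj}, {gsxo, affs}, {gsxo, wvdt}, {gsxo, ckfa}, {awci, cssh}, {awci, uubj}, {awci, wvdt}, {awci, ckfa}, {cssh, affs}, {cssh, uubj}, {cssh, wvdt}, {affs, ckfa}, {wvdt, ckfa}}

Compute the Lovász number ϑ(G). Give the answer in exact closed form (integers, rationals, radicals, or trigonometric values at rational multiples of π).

sqrt(17)

Vertex anfo has 8 neighbors: xxqo, ceiy, naek, zvsa, wplz, gsxo, affs, uubj.
N(vihe) = {xxqo, ceiy, vhst, heev, nxbj, wplz, uubj, ckfa}, |N(vihe)| = 8.
Vertex gsxo has 8 neighbors: ceiy, naek, vhst, heev, anfo, affs, wvdt, ckfa.
deg(naek) = 8; N(naek) = {heev, nxbj, wplz, anfo, gsxo, awci, uubj, wvdt}.
Every vertex has degree 8 (N=17); strongly regular (17,8,3,4).
The 3 distinct eigenvalues: [8.0, 1.561553, -2.561553].
Lovász (edge-transitive): ϑ = −17·(-sqrt(17)/2 - 1/2)/((8)−(-sqrt(17)/2 - 1/2)) = sqrt(17).
= 4.12310563… (decimal).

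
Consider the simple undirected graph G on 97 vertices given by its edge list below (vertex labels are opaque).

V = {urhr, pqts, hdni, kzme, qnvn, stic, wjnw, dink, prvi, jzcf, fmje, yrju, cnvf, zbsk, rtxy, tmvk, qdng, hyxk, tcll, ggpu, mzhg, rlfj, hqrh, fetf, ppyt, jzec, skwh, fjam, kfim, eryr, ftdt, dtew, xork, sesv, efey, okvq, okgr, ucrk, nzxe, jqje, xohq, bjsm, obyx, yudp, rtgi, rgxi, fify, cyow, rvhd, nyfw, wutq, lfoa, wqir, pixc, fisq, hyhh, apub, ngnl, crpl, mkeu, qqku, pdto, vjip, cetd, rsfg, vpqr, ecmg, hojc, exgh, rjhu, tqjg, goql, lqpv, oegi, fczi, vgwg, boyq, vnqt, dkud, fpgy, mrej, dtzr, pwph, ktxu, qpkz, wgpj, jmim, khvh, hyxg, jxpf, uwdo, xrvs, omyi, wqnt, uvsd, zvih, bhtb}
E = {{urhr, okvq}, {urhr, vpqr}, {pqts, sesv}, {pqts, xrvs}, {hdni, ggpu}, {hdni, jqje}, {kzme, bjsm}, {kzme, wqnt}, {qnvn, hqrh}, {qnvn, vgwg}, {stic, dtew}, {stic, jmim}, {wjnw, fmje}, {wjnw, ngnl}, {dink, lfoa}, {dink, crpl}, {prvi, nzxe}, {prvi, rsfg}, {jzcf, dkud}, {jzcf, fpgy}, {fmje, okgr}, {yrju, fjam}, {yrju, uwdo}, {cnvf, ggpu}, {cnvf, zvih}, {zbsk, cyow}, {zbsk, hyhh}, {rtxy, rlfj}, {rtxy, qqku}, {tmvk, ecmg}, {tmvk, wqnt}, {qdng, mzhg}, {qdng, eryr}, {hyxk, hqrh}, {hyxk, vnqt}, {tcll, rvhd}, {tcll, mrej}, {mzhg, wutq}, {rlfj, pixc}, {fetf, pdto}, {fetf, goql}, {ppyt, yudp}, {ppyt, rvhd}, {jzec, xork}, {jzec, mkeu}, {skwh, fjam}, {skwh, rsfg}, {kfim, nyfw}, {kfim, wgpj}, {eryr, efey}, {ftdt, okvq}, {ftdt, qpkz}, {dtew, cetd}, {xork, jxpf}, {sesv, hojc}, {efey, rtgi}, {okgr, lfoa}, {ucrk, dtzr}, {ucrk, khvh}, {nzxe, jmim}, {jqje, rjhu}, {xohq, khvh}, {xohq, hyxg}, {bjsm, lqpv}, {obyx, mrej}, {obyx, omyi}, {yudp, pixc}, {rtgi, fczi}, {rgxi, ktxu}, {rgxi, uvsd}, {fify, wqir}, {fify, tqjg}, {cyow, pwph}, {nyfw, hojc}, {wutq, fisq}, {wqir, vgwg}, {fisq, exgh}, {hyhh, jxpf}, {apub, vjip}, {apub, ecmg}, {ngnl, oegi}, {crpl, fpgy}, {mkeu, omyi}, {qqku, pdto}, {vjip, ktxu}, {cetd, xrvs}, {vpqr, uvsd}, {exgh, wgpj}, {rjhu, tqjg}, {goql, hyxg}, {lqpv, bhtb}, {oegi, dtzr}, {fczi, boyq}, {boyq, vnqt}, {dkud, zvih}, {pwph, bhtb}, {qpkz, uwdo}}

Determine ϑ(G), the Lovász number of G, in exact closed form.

97*cos(pi/97)/(cos(pi/97) + 1)

Vertex tcll has 2 neighbors: rvhd, mrej.
N(qqku) = {rtxy, pdto}, |N(qqku)| = 2.
N(kzme) = {bjsm, wqnt}, |N(kzme)| = 2.
N(nzxe) = {prvi, jmim}, |N(nzxe)| = 2.
Every vertex has degree 2 (N=97); this is C_{97}, the 97-cycle.
Distinct eigenvalues (to 3 d.p.): [2.0, 1.996, 1.983, 1.962, 1.933, 1.896, 1.851, 1.798, 1.737, 1.67, 1.595, 1.513, 1.426, 1.332, 1.232, 1.128, 1.019, 0.905, 0.788, 0.667, 0.544, 0.418, 0.29, 0.162, 0.032, -0.097, -0.226, -0.354, -0.481, -0.606, -0.728, -0.847, -0.962, -1.074, -1.181, -1.283, -1.379, -1.47, -1.555, -1.633, -1.704, -1.769, -1.825, -1.874, -1.916, -1.949, -1.974, -1.991, -1.999].
−97·(-2*cos(pi/97)) / ((2)−(-2*cos(pi/97))) = 97*cos(pi/97)/(cos(pi/97) + 1) = ϑ(G).
ϑ(G) ≈ 48.48727921.
48 ≤ 97*cos(pi/97)/(cos(pi/97) + 1) ≤ 49: both strict.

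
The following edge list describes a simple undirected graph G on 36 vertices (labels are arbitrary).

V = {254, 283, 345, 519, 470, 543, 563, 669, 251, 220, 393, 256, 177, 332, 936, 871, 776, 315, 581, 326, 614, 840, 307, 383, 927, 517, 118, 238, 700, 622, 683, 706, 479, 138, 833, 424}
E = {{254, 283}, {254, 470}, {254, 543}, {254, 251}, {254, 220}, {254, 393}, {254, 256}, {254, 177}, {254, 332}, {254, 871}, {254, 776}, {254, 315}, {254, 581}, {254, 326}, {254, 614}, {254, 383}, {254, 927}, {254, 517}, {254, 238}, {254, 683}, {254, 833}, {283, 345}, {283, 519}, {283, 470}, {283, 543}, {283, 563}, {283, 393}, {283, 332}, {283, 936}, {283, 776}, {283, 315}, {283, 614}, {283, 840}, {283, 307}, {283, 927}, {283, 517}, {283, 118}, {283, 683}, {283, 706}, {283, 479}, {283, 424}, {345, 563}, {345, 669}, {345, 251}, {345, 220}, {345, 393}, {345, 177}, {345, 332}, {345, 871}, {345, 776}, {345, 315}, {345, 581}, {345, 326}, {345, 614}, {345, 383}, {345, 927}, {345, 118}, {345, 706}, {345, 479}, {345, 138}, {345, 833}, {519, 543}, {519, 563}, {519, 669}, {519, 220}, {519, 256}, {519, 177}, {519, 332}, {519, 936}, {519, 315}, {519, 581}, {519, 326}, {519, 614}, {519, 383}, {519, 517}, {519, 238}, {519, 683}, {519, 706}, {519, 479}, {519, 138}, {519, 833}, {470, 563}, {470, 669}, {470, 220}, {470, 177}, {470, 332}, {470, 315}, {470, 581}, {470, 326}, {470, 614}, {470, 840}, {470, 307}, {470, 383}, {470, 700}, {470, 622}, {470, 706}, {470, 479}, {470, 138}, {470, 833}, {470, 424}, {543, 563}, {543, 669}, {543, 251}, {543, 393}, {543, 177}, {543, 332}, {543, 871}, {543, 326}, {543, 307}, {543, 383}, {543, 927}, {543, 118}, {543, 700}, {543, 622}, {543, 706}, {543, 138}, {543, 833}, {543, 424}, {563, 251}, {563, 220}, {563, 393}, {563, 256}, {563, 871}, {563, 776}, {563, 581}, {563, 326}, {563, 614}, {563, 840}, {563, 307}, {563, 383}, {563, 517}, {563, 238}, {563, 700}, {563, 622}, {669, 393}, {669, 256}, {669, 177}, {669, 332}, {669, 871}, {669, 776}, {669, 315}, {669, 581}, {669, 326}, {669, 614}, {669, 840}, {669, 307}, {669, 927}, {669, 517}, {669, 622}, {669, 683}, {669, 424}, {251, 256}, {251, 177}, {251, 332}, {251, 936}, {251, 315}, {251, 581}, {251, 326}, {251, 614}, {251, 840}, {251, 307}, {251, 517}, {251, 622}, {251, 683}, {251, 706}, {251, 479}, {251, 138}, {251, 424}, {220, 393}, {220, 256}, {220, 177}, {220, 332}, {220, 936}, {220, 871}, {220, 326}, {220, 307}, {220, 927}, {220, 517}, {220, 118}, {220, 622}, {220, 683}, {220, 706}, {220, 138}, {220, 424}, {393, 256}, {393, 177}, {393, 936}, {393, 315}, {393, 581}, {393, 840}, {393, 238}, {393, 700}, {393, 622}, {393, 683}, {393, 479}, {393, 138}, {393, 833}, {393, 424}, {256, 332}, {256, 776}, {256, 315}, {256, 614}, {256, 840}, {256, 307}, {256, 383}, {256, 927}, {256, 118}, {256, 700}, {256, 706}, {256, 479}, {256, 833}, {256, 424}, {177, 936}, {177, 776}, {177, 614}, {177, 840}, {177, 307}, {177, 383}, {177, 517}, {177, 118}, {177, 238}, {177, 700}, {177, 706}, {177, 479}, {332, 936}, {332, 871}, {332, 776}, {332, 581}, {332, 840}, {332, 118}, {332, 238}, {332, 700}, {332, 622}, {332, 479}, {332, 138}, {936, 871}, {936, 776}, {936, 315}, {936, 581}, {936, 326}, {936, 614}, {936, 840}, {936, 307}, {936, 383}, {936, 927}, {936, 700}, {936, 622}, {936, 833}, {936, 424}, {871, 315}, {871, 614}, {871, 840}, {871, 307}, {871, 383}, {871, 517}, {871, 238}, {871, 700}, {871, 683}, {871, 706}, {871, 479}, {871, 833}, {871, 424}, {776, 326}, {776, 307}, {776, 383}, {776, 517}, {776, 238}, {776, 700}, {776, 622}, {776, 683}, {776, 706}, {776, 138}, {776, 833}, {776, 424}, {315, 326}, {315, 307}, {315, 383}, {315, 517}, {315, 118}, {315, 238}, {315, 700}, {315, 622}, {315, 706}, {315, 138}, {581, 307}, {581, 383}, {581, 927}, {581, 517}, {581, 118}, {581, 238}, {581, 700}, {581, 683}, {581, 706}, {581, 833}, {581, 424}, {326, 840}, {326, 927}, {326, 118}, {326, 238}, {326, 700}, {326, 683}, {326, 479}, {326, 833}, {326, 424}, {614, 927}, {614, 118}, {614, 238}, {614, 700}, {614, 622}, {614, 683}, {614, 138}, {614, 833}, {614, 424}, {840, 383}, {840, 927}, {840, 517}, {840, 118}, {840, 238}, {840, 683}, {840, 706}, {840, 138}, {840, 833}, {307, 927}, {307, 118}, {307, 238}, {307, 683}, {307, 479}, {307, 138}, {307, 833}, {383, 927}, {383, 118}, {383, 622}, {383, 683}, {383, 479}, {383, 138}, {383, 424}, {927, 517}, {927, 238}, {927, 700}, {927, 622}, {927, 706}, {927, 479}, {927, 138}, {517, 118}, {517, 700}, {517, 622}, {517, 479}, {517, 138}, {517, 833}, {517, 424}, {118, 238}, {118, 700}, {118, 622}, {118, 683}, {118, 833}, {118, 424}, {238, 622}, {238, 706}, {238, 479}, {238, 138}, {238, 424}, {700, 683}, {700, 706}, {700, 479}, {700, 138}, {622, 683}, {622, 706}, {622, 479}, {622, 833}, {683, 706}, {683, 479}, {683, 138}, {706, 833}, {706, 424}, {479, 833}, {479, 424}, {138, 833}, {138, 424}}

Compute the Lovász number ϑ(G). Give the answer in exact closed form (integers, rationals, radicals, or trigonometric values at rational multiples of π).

8

N(479) = {283, 345, 519, 470, 251, 393, 256, 177, 332, 871, 326, 307, 383, 927, 517, 238, 700, 622, 683, 833, 424}, |N(479)| = 21.
deg(871) = 21; N(871) = {254, 345, 543, 563, 669, 220, 332, 936, 315, 614, 840, 307, 383, 517, 238, 700, 683, 706, 479, 833, 424}.
deg(220) = 21; N(220) = {254, 345, 519, 470, 563, 393, 256, 177, 332, 936, 871, 326, 307, 927, 517, 118, 622, 683, 706, 138, 424}.
deg(543) = 21; N(543) = {254, 283, 519, 563, 669, 251, 393, 177, 332, 871, 326, 307, 383, 927, 118, 700, 622, 706, 138, 833, 424}.
G on 36 vertices is 21-regular; this is K(9,2), the Kneser graph.
The 3 distinct eigenvalues: [21.0, 1.0, -6.0].
λ_max=21, λ_min=-6; ϑ = −36·λ_min/(λ_max−λ_min) = 8.
≈ 8.0000 (to 4 d.p.).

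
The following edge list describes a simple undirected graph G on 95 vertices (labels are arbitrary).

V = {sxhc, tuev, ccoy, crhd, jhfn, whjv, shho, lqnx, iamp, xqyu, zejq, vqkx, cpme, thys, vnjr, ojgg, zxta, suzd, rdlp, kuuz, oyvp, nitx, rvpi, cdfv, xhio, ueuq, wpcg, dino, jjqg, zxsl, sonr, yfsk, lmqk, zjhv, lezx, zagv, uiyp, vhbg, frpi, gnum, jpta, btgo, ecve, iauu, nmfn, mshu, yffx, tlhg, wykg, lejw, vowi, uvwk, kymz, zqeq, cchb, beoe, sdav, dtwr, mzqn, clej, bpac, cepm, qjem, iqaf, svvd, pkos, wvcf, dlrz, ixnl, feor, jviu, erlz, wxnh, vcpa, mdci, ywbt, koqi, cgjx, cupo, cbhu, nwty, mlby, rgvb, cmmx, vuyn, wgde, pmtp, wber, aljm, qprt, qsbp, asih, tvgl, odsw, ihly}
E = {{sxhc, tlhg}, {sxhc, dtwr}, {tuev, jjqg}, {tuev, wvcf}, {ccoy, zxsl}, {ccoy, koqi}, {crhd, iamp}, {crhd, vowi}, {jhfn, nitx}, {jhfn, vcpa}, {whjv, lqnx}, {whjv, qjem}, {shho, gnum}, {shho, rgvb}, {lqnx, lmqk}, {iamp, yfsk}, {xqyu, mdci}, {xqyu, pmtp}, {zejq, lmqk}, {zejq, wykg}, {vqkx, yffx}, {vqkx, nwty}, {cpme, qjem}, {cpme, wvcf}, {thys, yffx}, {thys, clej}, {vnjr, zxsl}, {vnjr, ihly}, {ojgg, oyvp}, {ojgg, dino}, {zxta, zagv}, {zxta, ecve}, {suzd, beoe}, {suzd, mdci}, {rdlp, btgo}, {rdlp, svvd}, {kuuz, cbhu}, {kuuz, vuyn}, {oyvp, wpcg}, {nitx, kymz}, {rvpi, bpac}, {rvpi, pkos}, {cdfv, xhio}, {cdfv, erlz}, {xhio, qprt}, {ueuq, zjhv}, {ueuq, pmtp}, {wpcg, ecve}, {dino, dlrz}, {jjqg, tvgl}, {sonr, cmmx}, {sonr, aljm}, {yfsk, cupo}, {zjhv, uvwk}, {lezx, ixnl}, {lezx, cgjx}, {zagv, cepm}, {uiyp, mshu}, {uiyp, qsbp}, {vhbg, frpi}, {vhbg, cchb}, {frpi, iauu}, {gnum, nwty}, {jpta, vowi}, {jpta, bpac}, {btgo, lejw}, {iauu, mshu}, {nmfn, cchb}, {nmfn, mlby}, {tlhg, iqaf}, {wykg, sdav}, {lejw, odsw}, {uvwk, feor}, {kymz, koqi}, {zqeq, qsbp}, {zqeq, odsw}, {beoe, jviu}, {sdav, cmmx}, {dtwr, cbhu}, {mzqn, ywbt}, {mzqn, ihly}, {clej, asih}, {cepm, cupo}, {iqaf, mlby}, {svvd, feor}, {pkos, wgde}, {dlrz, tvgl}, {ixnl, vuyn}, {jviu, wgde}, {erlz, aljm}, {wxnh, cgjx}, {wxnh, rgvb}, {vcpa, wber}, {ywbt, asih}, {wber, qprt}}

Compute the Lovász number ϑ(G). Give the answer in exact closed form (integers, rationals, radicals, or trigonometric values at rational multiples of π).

Vertex cepm has 2 neighbors: zagv, cupo.
deg(whjv) = 2; N(whjv) = {lqnx, qjem}.
Vertex wxnh has 2 neighbors: cgjx, rgvb.
N(wykg) = {zejq, sdav}, |N(wykg)| = 2.
deg(v) = 2 for all v (|V|=95); connected 2-regular on 95 ⇒ C_{95}.
Distinct eigenvalues (to 5 d.p.): [2.0, 1.99563, 1.98253, 1.96076, 1.93042, 1.89163, 1.84458, 1.78946, 1.72651, 1.65602, 1.57828, 1.49364, 1.40247, 1.30517, 1.20216, 1.0939, 0.98085, 0.86351, 0.74239, 0.61803, 0.49097, 0.36176, 0.23097, 0.09917, -0.03307, -0.16516, -0.29653, -0.4266, -0.55481, -0.68059, -0.80339, -0.92268, -1.03794, -1.14866, -1.25435, -1.35456, -1.44885, -1.5368, -1.61803, -1.69219, -1.75895, -1.81801, -1.86913, -1.91207, -1.94665, -1.97272, -1.99017, -1.99891].
Lovász (edge-transitive): ϑ = −95·(-2*cos(pi/95))/((2)−(-2*cos(pi/95))) = 95*cos(pi/95)/(cos(pi/95) + 1).
Numerically 47.48701131.
47 ≤ 95*cos(pi/95)/(cos(pi/95) + 1) ≤ 48: both strict.

95*cos(pi/95)/(cos(pi/95) + 1)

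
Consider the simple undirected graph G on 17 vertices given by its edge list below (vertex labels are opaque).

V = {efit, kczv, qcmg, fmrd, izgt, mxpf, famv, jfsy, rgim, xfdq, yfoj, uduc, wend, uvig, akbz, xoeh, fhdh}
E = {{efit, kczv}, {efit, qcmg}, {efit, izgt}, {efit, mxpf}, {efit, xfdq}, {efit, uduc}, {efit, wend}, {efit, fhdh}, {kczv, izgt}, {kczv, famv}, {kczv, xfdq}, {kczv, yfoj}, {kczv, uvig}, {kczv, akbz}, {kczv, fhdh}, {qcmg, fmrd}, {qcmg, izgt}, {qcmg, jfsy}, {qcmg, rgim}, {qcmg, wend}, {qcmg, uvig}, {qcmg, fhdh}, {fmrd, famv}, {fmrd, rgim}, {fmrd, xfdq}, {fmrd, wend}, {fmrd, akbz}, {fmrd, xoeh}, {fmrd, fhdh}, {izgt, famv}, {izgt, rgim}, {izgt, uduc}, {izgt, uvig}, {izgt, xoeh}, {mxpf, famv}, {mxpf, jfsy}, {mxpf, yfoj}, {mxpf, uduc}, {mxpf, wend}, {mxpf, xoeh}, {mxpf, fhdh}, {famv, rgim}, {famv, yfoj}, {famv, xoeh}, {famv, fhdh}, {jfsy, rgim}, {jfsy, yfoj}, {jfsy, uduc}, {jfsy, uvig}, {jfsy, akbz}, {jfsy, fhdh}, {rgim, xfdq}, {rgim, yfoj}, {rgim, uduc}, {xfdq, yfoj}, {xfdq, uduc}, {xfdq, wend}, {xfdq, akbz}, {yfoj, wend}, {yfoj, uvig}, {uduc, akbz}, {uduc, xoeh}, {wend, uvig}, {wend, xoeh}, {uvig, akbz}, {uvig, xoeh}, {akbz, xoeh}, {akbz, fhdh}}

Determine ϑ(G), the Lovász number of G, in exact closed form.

deg(qcmg) = 8; N(qcmg) = {efit, fmrd, izgt, jfsy, rgim, wend, uvig, fhdh}.
N(akbz) = {kczv, fmrd, jfsy, xfdq, uduc, uvig, xoeh, fhdh}, |N(akbz)| = 8.
Vertex kczv has 8 neighbors: efit, izgt, famv, xfdq, yfoj, uvig, akbz, fhdh.
deg(xoeh) = 8; N(xoeh) = {fmrd, izgt, mxpf, famv, uduc, wend, uvig, akbz}.
17-vertex 8-regular graph: Paley(17): SR with (k,λ,μ)=(8,3,4).
spec(A) ≈ [8.0, 1.56155, -2.56155] (distinct, 5 d.p.).
Lovász: ϑ = −17(-sqrt(17)/2 - 1/2)/(8+-(-sqrt(17)/2 - 1/2)) = sqrt(17).
≈ 4.12310563 (to 8 d.p.).

sqrt(17)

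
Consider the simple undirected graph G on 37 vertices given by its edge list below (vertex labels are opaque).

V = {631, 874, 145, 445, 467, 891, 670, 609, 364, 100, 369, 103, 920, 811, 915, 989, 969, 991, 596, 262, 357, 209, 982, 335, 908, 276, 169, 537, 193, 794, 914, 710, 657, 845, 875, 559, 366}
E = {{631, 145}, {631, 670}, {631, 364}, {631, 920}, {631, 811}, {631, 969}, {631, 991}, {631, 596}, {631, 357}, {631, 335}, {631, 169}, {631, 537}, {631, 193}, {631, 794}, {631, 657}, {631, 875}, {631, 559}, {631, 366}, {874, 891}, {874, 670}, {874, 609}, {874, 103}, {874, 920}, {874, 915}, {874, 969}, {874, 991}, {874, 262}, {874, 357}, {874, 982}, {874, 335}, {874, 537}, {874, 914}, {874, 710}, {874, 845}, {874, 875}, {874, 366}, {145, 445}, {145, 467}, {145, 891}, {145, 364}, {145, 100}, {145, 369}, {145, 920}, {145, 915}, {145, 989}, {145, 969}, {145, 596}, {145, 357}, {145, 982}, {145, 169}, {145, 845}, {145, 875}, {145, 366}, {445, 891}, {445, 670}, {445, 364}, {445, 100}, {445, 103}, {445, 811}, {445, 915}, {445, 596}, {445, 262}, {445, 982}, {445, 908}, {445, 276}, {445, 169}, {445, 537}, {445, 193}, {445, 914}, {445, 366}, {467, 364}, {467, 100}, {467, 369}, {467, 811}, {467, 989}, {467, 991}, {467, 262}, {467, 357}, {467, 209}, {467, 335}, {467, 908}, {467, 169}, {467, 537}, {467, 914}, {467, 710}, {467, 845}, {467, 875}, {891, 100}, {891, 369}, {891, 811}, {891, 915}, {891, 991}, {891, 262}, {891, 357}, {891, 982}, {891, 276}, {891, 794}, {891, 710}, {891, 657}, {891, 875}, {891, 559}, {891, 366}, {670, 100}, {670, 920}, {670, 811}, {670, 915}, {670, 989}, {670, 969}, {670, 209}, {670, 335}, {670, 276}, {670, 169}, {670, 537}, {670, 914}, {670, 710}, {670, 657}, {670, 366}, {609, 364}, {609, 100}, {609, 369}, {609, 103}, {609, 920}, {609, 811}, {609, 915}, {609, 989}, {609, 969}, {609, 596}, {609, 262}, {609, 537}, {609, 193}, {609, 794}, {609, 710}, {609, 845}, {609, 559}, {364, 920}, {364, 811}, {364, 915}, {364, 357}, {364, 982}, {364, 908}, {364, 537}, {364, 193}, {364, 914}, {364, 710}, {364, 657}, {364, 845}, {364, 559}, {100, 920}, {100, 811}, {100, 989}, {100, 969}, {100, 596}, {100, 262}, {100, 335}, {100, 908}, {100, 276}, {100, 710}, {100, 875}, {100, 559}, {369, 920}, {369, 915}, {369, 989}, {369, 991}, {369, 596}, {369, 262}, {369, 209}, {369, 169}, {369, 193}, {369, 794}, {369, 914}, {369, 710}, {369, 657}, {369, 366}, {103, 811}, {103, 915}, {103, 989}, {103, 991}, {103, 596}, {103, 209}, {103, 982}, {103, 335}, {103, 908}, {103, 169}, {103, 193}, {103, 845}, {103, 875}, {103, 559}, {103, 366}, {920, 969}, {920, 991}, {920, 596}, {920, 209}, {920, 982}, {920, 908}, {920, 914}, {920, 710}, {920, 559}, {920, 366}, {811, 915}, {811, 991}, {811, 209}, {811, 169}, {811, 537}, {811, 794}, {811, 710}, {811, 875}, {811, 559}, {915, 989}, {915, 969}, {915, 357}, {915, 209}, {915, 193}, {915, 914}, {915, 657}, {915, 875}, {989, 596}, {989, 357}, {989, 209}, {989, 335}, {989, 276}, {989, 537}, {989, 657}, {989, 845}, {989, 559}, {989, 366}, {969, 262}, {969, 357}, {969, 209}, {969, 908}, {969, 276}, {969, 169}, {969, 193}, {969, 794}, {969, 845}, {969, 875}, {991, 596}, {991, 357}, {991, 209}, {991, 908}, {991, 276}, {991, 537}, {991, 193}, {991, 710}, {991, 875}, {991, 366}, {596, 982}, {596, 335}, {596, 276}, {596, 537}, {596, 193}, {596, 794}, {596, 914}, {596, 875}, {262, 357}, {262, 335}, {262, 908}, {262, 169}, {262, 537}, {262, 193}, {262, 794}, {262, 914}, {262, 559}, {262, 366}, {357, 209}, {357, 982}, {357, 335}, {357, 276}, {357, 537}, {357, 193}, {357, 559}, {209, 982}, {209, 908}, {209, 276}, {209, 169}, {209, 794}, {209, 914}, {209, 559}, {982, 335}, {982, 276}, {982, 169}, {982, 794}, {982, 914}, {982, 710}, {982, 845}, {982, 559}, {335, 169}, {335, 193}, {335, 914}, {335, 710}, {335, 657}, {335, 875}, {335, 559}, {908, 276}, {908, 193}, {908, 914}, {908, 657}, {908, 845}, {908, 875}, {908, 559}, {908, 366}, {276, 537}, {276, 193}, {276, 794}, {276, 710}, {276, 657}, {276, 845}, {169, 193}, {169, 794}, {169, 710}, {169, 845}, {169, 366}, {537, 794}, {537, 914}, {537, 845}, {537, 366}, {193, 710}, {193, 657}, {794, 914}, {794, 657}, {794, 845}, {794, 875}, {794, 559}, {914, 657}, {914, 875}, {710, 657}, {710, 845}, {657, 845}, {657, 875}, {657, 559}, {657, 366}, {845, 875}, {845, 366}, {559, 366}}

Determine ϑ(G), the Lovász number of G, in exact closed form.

Vertex 100 has 18 neighbors: 145, 445, 467, 891, 670, 609, 920, 811, 989, 969, 596, 262, 335, 908, 276, 710, 875, 559.
Vertex 710 has 18 neighbors: 874, 467, 891, 670, 609, 364, 100, 369, 920, 811, 991, 982, 335, 276, 169, 193, 657, 845.
N(537) = {631, 874, 445, 467, 670, 609, 364, 811, 989, 991, 596, 262, 357, 276, 794, 914, 845, 366}, |N(537)| = 18.
N(908) = {445, 467, 364, 100, 103, 920, 969, 991, 262, 209, 276, 193, 914, 657, 845, 875, 559, 366}, |N(908)| = 18.
deg(v) = 18 for all v (|V|=37); SR(37,18,8,9) — a Paley graph.
spec(A) ≈ [18.0, 2.541, -3.541] (distinct, 3 d.p.).
Lovász (edge-transitive): ϑ = −37·(-sqrt(37)/2 - 1/2)/((18)−(-sqrt(37)/2 - 1/2)) = sqrt(37).
ϑ(G) ≈ 6.08276.

sqrt(37)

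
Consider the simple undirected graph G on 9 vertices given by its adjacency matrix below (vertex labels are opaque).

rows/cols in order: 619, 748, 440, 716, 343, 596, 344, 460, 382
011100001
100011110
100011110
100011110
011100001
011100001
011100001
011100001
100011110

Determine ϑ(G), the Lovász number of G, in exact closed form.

Vertex 343 has 4 neighbors: 748, 440, 716, 382.
deg(440) = 5; N(440) = {619, 343, 596, 344, 460}.
deg(344) = 4; N(344) = {748, 440, 716, 382}.
deg(748) = 5; N(748) = {619, 343, 596, 344, 460}.
K_{5,4} (perfect); ϑ(G) = α(G) = max{5,4} = 5.
= 5.00000… (decimal).
α=5, χ(Ḡ)=5; ϑ=5 lies between (collapsed).

5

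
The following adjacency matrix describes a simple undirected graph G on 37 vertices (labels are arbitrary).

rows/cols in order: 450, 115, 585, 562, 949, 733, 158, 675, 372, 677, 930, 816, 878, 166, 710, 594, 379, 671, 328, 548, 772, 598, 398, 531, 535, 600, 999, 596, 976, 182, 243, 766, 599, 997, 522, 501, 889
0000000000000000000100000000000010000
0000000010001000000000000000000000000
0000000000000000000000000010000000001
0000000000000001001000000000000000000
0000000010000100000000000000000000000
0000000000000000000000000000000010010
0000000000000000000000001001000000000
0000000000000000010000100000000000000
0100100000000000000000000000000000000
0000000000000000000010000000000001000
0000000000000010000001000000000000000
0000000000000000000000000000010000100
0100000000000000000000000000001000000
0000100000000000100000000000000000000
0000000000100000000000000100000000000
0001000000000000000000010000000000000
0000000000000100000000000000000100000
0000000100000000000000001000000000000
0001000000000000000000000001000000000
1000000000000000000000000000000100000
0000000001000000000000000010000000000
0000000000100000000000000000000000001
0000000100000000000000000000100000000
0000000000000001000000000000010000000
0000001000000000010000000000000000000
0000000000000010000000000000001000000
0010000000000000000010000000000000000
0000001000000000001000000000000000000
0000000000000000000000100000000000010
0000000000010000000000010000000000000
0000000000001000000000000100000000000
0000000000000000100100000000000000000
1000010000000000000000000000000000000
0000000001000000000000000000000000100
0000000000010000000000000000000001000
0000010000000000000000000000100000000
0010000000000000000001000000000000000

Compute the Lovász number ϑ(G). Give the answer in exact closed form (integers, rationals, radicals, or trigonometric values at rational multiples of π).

37*cos(pi/37)/(cos(pi/37) + 1)

Vertex 398 has 2 neighbors: 675, 976.
N(328) = {562, 596}, |N(328)| = 2.
Vertex 594 has 2 neighbors: 562, 531.
N(158) = {535, 596}, |N(158)| = 2.
37-vertex 2-regular graph: the odd cycle C_{37}.
spec(A) ≈ [2.0, 1.9712, 1.8858, 1.746, 1.5561, 1.3213, 1.0486, 0.7457, 0.4214, 0.0849, -0.254, -0.5856, -0.9004, -1.1893, -1.4439, -1.657, -1.8225, -1.9355, -1.9928] (distinct, 4 d.p.).
Lovász: ϑ = −37(-2*cos(pi/37))/(2+-(-1)*2*cos(pi/37)) = 37*cos(pi/37)/(cos(pi/37) + 1).
= 18.4666… (decimal).
Lovász sandwich 18 ≤ 37*cos(pi/37)/(cos(pi/37) + 1) ≤ 19: both strict.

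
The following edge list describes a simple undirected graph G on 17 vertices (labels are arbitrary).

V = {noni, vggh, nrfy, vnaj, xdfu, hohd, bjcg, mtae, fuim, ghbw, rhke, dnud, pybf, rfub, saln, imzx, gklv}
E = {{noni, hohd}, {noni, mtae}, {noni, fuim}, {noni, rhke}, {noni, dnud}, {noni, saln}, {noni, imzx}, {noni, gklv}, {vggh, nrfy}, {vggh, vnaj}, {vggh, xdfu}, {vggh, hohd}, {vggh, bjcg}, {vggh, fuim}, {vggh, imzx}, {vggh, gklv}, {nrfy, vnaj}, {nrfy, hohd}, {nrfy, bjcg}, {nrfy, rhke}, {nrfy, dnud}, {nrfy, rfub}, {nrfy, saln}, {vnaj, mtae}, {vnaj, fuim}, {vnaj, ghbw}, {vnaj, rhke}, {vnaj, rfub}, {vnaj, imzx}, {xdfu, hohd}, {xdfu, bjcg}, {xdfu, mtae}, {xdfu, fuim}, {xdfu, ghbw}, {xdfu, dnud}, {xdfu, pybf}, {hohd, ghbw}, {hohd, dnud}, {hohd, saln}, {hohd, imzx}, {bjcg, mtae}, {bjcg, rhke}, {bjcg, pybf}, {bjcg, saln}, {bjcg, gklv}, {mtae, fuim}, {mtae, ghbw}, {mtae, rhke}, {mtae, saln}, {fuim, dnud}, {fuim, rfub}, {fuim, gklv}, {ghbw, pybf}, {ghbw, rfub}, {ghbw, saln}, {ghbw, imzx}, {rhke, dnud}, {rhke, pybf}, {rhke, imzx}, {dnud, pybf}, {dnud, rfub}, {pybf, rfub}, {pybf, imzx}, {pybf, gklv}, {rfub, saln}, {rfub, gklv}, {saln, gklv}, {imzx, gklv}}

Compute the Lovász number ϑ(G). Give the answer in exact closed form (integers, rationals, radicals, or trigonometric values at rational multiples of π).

sqrt(17)

deg(xdfu) = 8; N(xdfu) = {vggh, hohd, bjcg, mtae, fuim, ghbw, dnud, pybf}.
N(hohd) = {noni, vggh, nrfy, xdfu, ghbw, dnud, saln, imzx}, |N(hohd)| = 8.
deg(imzx) = 8; N(imzx) = {noni, vggh, vnaj, hohd, ghbw, rhke, pybf, gklv}.
deg(rhke) = 8; N(rhke) = {noni, nrfy, vnaj, bjcg, mtae, dnud, pybf, imzx}.
Regular of degree 8 on 17 vertices: strongly regular (17,8,3,4).
spec(A) ≈ [8.0, 1.561553, -2.561553] (distinct, 6 d.p.).
Lovász: ϑ = −17(-sqrt(17)/2 - 1/2)/(8+-(-sqrt(17)/2 - 1/2)) = sqrt(17).
Numerically 4.12310563.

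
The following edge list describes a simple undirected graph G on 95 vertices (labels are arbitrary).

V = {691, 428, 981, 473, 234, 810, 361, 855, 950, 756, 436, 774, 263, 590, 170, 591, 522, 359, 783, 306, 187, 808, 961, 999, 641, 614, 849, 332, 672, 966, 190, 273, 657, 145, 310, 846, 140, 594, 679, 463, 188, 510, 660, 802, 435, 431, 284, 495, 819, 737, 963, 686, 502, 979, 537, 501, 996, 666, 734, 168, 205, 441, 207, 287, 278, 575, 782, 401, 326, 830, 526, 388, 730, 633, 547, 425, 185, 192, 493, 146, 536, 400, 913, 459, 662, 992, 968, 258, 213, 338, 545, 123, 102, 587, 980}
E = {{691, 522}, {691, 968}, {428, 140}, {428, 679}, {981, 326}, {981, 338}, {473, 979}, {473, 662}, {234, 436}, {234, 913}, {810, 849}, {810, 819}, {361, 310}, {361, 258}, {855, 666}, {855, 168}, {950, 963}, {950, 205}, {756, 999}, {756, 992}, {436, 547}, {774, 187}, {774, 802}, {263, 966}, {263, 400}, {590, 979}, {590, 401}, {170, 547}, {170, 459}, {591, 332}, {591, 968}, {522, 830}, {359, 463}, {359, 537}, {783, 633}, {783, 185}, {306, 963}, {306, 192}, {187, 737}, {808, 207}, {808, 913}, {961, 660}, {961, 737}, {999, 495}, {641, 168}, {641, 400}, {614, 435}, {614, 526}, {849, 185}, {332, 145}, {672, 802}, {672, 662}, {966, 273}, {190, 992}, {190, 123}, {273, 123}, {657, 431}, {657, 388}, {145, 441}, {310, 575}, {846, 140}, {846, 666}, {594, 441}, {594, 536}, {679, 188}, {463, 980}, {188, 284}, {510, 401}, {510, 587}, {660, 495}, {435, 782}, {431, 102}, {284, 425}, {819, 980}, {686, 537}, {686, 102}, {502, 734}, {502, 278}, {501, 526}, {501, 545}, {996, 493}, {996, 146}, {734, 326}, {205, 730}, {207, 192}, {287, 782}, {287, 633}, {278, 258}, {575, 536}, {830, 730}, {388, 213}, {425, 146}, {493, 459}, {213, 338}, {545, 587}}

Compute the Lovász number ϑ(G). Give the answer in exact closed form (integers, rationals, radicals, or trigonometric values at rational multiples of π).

Vertex 526 has 2 neighbors: 614, 501.
N(679) = {428, 188}, |N(679)| = 2.
deg(459) = 2; N(459) = {170, 493}.
deg(849) = 2; N(849) = {810, 185}.
95-vertex 2-regular graph: this is C_{95}, the 95-cycle.
Distinct eigenvalues (to 3 d.p.): [2.0, 1.996, 1.983, 1.961, 1.93, 1.892, 1.845, 1.789, 1.727, 1.656, 1.578, 1.494, 1.402, 1.305, 1.202, 1.094, 0.981, 0.864, 0.742, 0.618, 0.491, 0.362, 0.231, 0.099, -0.033, -0.165, -0.297, -0.427, -0.555, -0.681, -0.803, -0.923, -1.038, -1.149, -1.254, -1.355, -1.449, -1.537, -1.618, -1.692, -1.759, -1.818, -1.869, -1.912, -1.947, -1.973, -1.99, -1.999].
λ_max=2, λ_min=-2*cos(pi/95); ϑ = −95·λ_min/(λ_max−λ_min) = 95*cos(pi/95)/(cos(pi/95) + 1).
Numerically 47.487011311.
47 ≤ 95*cos(pi/95)/(cos(pi/95) + 1) ≤ 48: both strict.

95*cos(pi/95)/(cos(pi/95) + 1)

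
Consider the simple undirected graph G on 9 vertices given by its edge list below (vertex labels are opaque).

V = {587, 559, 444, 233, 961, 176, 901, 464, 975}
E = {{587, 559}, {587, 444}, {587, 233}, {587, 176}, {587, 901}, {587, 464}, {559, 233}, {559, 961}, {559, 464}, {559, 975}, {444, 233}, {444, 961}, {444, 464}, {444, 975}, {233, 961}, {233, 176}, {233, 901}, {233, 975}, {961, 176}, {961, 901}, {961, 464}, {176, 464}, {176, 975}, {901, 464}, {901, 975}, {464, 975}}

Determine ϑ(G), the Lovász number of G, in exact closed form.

N(901) = {587, 233, 961, 464, 975}, |N(901)| = 5.
Vertex 444 has 5 neighbors: 587, 233, 961, 464, 975.
Vertex 176 has 5 neighbors: 587, 233, 961, 464, 975.
N(975) = {559, 444, 233, 176, 901, 464}, |N(975)| = 6.
3 parts of sizes [4, 3, 2]; α(G) = 4 = ϑ (perfect).
ϑ(G) ≈ 4.000000000.
α=4, χ(Ḡ)=4; ϑ=4 lies between (collapsed).

4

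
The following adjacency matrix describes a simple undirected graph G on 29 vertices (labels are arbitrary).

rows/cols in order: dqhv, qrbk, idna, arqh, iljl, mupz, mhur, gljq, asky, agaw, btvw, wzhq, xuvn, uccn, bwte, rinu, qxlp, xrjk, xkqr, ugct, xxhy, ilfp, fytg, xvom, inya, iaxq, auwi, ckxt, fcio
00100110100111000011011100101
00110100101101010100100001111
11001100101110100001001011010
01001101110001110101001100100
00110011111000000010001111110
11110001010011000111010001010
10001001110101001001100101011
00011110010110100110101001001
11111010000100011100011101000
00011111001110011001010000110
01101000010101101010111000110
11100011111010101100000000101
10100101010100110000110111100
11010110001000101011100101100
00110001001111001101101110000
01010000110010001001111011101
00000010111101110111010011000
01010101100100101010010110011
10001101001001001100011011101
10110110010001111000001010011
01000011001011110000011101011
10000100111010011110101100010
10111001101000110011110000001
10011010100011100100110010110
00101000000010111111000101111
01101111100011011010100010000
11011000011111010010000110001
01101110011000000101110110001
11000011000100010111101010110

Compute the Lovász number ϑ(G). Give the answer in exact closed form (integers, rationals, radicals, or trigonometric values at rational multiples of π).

Vertex ugct has 14 neighbors: dqhv, idna, arqh, mupz, mhur, agaw, uccn, bwte, rinu, qxlp, fytg, inya, ckxt, fcio.
Vertex arqh has 14 neighbors: qrbk, iljl, mupz, gljq, asky, agaw, uccn, bwte, rinu, xrjk, ugct, fytg, xvom, auwi.
Vertex asky has 14 neighbors: dqhv, qrbk, idna, arqh, iljl, mhur, wzhq, rinu, qxlp, xrjk, ilfp, fytg, xvom, iaxq.
deg(gljq) = 14; N(gljq) = {arqh, iljl, mupz, mhur, agaw, wzhq, xuvn, bwte, xrjk, xkqr, xxhy, fytg, iaxq, fcio}.
Regular of degree 14 on 29 vertices: SR(29,14,6,7) — a Paley graph.
spec(A) ≈ [14.0, 2.19258, -3.19258] (distinct, 5 d.p.).
−29·(-sqrt(29)/2 - 1/2) / ((14)−(-sqrt(29)/2 - 1/2)) = sqrt(29) = ϑ(G).
ϑ(G) ≈ 5.38516.

sqrt(29)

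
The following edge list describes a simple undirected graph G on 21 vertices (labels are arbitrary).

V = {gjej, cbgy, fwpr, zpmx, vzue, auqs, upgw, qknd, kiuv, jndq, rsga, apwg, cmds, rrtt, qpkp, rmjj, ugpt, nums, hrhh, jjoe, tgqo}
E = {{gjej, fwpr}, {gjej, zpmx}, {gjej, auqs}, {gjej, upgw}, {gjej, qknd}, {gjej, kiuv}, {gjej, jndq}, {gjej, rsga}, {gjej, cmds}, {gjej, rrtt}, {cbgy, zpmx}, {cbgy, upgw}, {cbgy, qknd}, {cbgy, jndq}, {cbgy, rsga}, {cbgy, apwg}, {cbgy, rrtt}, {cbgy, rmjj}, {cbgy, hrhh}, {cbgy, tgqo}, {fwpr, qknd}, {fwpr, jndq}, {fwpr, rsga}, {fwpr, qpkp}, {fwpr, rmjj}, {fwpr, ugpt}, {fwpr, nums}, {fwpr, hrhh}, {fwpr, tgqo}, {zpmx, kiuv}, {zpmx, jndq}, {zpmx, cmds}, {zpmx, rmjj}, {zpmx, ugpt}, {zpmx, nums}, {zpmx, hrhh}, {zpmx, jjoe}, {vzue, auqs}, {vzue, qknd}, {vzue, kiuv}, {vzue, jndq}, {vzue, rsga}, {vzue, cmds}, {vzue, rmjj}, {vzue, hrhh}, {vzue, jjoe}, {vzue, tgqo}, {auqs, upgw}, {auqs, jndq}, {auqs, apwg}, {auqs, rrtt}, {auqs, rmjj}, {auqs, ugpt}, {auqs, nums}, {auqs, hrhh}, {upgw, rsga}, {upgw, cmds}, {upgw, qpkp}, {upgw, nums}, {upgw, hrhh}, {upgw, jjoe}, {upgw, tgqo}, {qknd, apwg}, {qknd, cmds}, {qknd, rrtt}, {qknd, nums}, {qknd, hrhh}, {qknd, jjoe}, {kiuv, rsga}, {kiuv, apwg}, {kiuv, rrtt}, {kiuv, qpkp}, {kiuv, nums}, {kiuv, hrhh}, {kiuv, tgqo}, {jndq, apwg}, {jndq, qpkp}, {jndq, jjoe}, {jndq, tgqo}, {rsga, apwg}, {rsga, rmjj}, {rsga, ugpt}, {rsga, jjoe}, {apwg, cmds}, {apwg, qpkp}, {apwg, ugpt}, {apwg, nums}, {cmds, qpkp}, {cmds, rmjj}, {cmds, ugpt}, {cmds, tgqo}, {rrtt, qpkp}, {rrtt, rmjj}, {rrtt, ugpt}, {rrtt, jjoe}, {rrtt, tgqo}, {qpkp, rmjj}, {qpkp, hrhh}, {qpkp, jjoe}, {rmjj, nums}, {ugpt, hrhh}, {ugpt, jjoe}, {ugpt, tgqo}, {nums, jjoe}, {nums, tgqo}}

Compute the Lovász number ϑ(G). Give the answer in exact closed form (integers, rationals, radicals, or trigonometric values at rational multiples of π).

Vertex vzue has 10 neighbors: auqs, qknd, kiuv, jndq, rsga, cmds, rmjj, hrhh, jjoe, tgqo.
Vertex tgqo has 10 neighbors: cbgy, fwpr, vzue, upgw, kiuv, jndq, cmds, rrtt, ugpt, nums.
Vertex kiuv has 10 neighbors: gjej, zpmx, vzue, rsga, apwg, rrtt, qpkp, nums, hrhh, tgqo.
N(hrhh) = {cbgy, fwpr, zpmx, vzue, auqs, upgw, qknd, kiuv, qpkp, ugpt}, |N(hrhh)| = 10.
deg(v) = 10 for all v (|V|=21); Kneser-type, 2-subsets of [7].
The 3 distinct eigenvalues: [10.0, 1.0, -4.0].
Lovász (edge-transitive): ϑ = −21·(-4)/((10)−(-4)) = 6.
= 6.000000… (decimal).

6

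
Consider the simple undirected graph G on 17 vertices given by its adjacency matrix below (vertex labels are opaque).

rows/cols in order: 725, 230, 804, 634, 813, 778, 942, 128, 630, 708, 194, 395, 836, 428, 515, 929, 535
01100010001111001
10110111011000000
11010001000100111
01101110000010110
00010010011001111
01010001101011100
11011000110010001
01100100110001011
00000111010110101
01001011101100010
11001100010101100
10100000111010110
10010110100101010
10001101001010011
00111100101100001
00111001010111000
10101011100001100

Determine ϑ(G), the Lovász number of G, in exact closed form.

N(778) = {230, 634, 128, 630, 194, 836, 428, 515}, |N(778)| = 8.
N(813) = {634, 942, 708, 194, 428, 515, 929, 535}, |N(813)| = 8.
N(708) = {230, 813, 942, 128, 630, 194, 395, 929}, |N(708)| = 8.
N(194) = {725, 230, 813, 778, 708, 395, 428, 515}, |N(194)| = 8.
17-vertex 8-regular graph: SR(17,8,3,4) — a Paley graph.
spec(A) ≈ [8.0, 1.56155, -2.56155] (distinct, 5 d.p.).
−17·(-sqrt(17)/2 - 1/2) / ((8)−(-sqrt(17)/2 - 1/2)) = sqrt(17) = ϑ(G).
ϑ(G) ≈ 4.1231056.

sqrt(17)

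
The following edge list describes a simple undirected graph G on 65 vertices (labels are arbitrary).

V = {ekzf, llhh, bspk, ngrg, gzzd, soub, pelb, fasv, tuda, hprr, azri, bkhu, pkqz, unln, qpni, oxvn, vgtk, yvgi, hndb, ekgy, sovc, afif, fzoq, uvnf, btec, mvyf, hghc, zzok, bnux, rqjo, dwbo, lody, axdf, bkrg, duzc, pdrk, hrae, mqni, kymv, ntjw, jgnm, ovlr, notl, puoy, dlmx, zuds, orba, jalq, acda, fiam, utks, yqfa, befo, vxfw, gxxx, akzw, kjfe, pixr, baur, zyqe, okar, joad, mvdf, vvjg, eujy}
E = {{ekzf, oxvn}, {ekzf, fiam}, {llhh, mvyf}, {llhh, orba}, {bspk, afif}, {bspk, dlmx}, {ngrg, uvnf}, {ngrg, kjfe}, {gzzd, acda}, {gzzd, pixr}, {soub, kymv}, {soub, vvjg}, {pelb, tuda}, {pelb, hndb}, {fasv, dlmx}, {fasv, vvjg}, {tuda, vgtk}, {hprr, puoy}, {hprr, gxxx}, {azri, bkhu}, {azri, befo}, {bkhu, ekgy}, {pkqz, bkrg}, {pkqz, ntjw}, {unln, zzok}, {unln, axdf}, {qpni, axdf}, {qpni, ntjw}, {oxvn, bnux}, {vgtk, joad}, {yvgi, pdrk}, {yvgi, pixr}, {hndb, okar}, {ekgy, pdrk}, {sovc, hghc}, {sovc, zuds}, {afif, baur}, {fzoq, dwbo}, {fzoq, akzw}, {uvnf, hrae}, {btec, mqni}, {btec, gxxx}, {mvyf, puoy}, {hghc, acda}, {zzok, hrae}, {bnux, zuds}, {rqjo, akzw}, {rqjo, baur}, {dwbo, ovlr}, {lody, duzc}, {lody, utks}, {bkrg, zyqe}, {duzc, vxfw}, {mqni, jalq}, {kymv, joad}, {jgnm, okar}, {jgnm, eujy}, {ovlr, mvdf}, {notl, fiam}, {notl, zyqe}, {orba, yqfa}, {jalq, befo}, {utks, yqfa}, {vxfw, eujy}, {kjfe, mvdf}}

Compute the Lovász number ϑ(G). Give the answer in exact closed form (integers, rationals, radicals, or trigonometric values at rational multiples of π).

65*cos(pi/65)/(cos(pi/65) + 1)

Vertex jgnm has 2 neighbors: okar, eujy.
N(ovlr) = {dwbo, mvdf}, |N(ovlr)| = 2.
N(rqjo) = {akzw, baur}, |N(rqjo)| = 2.
Vertex mvyf has 2 neighbors: llhh, puoy.
G on 65 vertices is 2-regular; a single 65-cycle (edge-transitive).
Distinct eigenvalues (to 6 d.p.): [2.0, 1.990663, 1.96274, 1.916492, 1.852349, 1.770912, 1.67294, 1.559349, 1.431198, 1.289684, 1.136129, 0.971967, 0.798729, 0.618034, 0.431568, 0.241073, 0.048327, -0.14487, -0.336714, -0.525415, -0.70921, -0.886383, -1.05528, -1.214325, -1.362032, -1.497021, -1.618034, -1.723939, -1.813749, -1.886624, -1.941884, -1.979013, -1.997664].
λ_max=2, λ_min=-2*cos(pi/65); ϑ = −65·λ_min/(λ_max−λ_min) = 65*cos(pi/65)/(cos(pi/65) + 1).
≈ 32.481013 (to 6 d.p.).
α=32, χ(Ḡ)=33; ϑ=65*cos(pi/65)/(cos(pi/65) + 1) lies between (both strict).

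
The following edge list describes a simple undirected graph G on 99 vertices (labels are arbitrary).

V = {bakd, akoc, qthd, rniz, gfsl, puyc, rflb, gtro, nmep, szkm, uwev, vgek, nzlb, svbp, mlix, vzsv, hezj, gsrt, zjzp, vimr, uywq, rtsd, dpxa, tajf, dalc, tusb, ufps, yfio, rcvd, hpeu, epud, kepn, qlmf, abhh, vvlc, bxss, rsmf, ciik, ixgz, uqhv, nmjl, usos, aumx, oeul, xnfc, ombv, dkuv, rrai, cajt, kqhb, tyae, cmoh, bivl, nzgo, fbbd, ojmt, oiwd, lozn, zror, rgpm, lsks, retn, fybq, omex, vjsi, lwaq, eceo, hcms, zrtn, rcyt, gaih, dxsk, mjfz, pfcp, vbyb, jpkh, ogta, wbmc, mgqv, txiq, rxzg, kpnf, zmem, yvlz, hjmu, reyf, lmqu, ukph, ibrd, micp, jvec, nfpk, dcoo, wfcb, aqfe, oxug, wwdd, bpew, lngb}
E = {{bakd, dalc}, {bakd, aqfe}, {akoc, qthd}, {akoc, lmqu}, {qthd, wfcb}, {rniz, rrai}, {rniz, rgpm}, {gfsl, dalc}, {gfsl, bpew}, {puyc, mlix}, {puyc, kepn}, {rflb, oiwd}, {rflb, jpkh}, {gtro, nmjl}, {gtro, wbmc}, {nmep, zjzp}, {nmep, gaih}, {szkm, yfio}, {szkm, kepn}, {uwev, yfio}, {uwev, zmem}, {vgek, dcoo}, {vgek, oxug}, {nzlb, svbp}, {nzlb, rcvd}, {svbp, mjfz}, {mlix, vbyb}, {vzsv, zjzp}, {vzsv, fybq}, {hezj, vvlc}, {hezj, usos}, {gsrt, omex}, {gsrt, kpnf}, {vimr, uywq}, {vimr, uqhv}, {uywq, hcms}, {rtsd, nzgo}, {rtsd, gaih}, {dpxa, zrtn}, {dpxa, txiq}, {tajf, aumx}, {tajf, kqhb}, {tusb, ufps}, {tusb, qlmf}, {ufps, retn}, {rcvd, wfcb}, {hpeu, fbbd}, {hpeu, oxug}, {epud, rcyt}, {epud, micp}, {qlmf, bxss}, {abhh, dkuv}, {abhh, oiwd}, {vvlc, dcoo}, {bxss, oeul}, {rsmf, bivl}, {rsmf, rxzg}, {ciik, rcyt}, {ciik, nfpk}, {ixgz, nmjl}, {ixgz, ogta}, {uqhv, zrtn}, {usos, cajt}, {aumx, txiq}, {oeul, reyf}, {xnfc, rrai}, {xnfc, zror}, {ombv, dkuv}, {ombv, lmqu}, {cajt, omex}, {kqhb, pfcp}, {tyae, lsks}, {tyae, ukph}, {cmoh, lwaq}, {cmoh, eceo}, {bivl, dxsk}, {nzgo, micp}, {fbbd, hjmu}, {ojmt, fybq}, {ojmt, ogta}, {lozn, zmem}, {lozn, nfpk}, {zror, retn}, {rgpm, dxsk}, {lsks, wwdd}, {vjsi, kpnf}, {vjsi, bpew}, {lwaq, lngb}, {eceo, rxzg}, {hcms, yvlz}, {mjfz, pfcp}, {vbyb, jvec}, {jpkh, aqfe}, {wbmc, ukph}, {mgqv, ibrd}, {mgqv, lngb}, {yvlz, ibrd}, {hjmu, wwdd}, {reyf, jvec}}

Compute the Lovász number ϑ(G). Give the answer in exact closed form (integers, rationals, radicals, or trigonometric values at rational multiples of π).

99*cos(pi/99)/(cos(pi/99) + 1)

N(retn) = {ufps, zror}, |N(retn)| = 2.
N(oiwd) = {rflb, abhh}, |N(oiwd)| = 2.
deg(nmjl) = 2; N(nmjl) = {gtro, ixgz}.
Vertex lozn has 2 neighbors: zmem, nfpk.
2-regular, N=99; this is C_{99}, the 99-cycle.
Distinct eigenvalues (to 4 d.p.): [2.0, 1.996, 1.9839, 1.9639, 1.9359, 1.9001, 1.8567, 1.8059, 1.7477, 1.6825, 1.6105, 1.5321, 1.4475, 1.357, 1.2611, 1.1601, 1.0545, 0.9445, 0.8308, 0.7138, 0.5938, 0.4715, 0.3473, 0.2217, 0.0952, -0.0317, -0.1585, -0.2846, -0.4096, -0.5329, -0.6541, -0.7727, -0.8881, -1.0, -1.1078, -1.2112, -1.3097, -1.4029, -1.4905, -1.5721, -1.6474, -1.716, -1.7777, -1.8322, -1.8794, -1.919, -1.9509, -1.9749, -1.9909, -1.999].
ϑ = −N·λ_min/(λ_max−λ_min) = −99·(-2*cos(pi/99))/(2−(-2*cos(pi/99))) = 99*cos(pi/99)/(cos(pi/99) + 1).
Numerically 49.48753629.
Check 49 ≤ 99*cos(pi/99)/(cos(pi/99) + 1) ≤ 50: both strict.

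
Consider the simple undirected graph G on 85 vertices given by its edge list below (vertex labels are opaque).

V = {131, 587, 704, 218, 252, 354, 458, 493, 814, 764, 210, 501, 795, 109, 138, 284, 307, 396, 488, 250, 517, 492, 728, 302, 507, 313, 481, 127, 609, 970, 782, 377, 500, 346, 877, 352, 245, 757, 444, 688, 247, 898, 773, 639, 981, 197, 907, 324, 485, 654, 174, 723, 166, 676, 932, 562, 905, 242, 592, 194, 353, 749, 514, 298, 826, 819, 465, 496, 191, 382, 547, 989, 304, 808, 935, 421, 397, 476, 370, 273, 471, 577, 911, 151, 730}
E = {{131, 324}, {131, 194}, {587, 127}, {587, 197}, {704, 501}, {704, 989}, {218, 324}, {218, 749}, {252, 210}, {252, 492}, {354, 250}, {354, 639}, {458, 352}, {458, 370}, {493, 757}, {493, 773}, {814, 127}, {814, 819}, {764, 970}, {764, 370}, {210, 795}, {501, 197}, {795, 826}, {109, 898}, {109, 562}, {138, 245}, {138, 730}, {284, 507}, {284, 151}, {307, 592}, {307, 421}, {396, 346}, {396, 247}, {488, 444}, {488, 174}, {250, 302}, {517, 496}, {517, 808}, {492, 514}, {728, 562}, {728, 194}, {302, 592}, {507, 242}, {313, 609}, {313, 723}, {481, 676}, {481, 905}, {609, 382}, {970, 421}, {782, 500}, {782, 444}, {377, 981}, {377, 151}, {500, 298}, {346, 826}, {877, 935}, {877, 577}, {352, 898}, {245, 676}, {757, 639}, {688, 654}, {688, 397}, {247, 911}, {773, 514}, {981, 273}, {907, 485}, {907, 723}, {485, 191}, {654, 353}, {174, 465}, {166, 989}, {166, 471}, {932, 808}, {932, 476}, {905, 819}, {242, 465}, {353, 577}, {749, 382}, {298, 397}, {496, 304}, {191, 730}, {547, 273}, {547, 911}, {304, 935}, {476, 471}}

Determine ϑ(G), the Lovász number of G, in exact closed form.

85*cos(pi/85)/(cos(pi/85) + 1)

Vertex 911 has 2 neighbors: 247, 547.
deg(970) = 2; N(970) = {764, 421}.
deg(151) = 2; N(151) = {284, 377}.
N(773) = {493, 514}, |N(773)| = 2.
Regular of degree 2 on 85 vertices: a single 85-cycle (edge-transitive).
The 43 distinct eigenvalues: [2.0, 1.995, 1.978, 1.951, 1.913, 1.865, 1.806, 1.738, 1.66, 1.573, 1.478, 1.374, 1.263, 1.145, 1.021, 0.891, 0.757, 0.618, 0.476, 0.331, 0.185, 0.037, -0.111, -0.258, -0.404, -0.547, -0.688, -0.825, -0.957, -1.084, -1.205, -1.32, -1.427, -1.527, -1.618, -1.7, -1.774, -1.837, -1.89, -1.933, -1.966, -1.988, -1.999].
Lovász: ϑ = −85(-2*cos(pi/85))/(2+-(-1)*2*cos(pi/85)) = 85*cos(pi/85)/(cos(pi/85) + 1).
≈ 42.485483 (to 6 d.p.).
42 ≤ 85*cos(pi/85)/(cos(pi/85) + 1) ≤ 43: both strict.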